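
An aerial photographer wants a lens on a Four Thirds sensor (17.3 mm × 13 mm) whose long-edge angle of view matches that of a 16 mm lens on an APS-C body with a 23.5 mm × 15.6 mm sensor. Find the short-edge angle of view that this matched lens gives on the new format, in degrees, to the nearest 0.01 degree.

Equal long-edge AOV ⇒ f₂ = f₁ · 17.3/23.5 = 16 × 0.73617 ≈ 11.7787 mm.
Short-edge AOV on the new format = 2·arctan(13 / (2 × 11.7787)) = 2·arctan(0.55184) ≈ 57.7836°.

57.78°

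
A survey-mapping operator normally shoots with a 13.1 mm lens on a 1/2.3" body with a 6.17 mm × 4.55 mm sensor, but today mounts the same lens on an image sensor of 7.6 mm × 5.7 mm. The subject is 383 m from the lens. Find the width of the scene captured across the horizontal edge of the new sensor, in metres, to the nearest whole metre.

The focal length stays 13.1 mm; the relevant sensor dimension is now w = 7.6 mm. Object distance dₒ = 383 m = 383000 mm.
Thin-lens field width W = w·(dₒ − f)/f = 7.6 × (383000 − 13.1)/13.1 ≈ 222190.873 mm = 222.191 m.

222 m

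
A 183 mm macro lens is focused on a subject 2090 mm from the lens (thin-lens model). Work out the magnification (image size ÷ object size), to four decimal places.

Thin lens: 1/f = 1/dₒ + 1/dᵢ → 1/dᵢ = 1/183 − 1/2090 = 0.0049860 mm⁻¹, so dᵢ ≈ 200.5611 mm.
Magnification m = dᵢ/dₒ = 200.5611/2090 ≈ 0.09596.

0.0960×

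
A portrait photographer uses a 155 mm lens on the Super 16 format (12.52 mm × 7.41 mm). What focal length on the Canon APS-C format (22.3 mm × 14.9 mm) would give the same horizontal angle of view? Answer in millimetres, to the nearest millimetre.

Equal angle of view means equal width/f ratio, so f₂ = f₁ · (width₂/width₁) = 155 × 22.3/12.52.
f₂ = 155 × 1.78115 ≈ 276.078 mm.

276 mm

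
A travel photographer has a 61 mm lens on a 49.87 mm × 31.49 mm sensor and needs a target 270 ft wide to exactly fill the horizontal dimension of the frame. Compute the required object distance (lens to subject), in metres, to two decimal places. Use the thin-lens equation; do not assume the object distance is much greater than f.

100.72 m

W: 270 ft × 304.8 mm/ft = 82296.00 mm.
Magnification m = w/W = dᵢ/dₒ; combined with 1/f = 1/dₒ + 1/dᵢ this gives dₒ = f·(1 + W/w).
dₒ = 61 mm × (1 + 82296/49.87) = 61 × 1651.2105 ≈ 100723.840 mm = 100.724 m.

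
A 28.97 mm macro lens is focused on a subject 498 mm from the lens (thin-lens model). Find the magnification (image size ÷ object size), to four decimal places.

0.0618×

Thin lens: 1/f = 1/dₒ + 1/dᵢ → 1/dᵢ = 1/28.97 − 1/498 = 0.0325104 mm⁻¹, so dᵢ ≈ 30.7594 mm.
Magnification m = dᵢ/dₒ = 30.7594/498 ≈ 0.06177.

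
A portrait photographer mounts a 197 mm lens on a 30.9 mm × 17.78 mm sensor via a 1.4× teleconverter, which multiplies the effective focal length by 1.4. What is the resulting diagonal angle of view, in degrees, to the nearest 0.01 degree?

7.40°

Effective focal length f = 197 × 1.4 = 275.8 mm.
Sensor diagonal = √(30.9² + 17.78²) = √1270.9384 ≈ 35.6502 mm.
α = 2·arctan(35.650 / (2 × 275.8)) = 2·arctan(0.06463) ≈ 7.3958°.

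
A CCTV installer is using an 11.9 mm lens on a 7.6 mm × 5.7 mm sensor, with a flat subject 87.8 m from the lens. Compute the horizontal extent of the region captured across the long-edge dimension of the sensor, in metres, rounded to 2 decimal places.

56.07 m

dₒ: 87.8 m = 87800 mm.
Similar triangles through the lens centre give W/dₒ = w/dᵢ; with 1/f = 1/dₒ + 1/dᵢ this gives W = w·(dₒ − f)/f.
W = 7.6 mm × (87800 − 11.9) / 11.9 = 7.6 × 7377.1513 ≈ 56066.350 mm = 56.0663 m.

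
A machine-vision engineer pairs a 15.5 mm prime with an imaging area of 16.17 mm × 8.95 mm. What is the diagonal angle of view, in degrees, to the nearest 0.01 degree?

Sensor diagonal = √(16.17² + 8.95²) = √341.5714 ≈ 18.4817 mm.
Angle of view α = 2·arctan(d/2f) with d = 18.4817 mm and f = 15.5 mm.
d/2f = 0.59618; arctan(0.59618) ≈ 30.8026°, so α ≈ 61.6053°.

61.61°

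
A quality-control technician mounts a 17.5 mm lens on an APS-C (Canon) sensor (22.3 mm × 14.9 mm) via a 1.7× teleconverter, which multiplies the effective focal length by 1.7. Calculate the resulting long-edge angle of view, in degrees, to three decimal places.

41.091°

Effective focal length f = 17.5 × 1.7 = 29.75 mm.
α = 2·arctan(22.3 / (2 × 29.75)) = 2·arctan(0.37479) ≈ 41.0910°.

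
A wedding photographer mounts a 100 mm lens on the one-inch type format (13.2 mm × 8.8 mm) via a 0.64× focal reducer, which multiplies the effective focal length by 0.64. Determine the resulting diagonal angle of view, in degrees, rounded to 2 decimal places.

Effective focal length f = 100 × 0.64 = 64 mm.
Sensor diagonal = √(13.2² + 8.8²) = √251.6800 ≈ 15.8644 mm.
α = 2·arctan(15.864 / (2 × 64)) = 2·arctan(0.12394) ≈ 14.1305°.

14.13°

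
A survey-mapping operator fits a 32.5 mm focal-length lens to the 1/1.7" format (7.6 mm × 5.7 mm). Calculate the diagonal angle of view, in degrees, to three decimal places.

16.630°

Sensor diagonal = √(7.6² + 5.7²) = √90.2500 ≈ 9.5000 mm.
Angle of view α = 2·arctan(d/2f) with d = 9.5000 mm and f = 32.5 mm.
d/2f = 0.14615; arctan(0.14615) ≈ 8.3151°, so α ≈ 16.6303°.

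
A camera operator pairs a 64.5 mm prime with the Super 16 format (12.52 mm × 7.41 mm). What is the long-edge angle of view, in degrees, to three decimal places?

Angle of view α = 2·arctan(w/2f) with w = 12.52 mm and f = 64.5 mm.
w/2f = 0.09705; arctan(0.09705) ≈ 5.5434°, so α ≈ 11.0869°.

11.087°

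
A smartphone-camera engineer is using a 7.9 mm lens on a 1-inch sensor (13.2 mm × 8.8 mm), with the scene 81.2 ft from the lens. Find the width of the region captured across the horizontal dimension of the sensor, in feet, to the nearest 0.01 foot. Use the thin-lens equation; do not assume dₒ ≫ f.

135.63 ft

dₒ: 81.2 ft × 304.8 mm/ft = 24749.76 mm.
Similar triangles through the lens centre give W/dₒ = w/dᵢ; with 1/f = 1/dₒ + 1/dᵢ this gives W = w·(dₒ − f)/f.
W = 13.2 mm × (24749.8 − 7.9) / 7.9 = 13.2 × 3131.8809 ≈ 41340.828 mm = 41340.828/304.8 ft = 135.633 ft.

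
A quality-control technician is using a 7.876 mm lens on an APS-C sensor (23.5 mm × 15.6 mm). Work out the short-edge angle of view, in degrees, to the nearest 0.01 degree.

Angle of view α = 2·arctan(h/2f) with h = 15.6 mm and f = 7.876 mm.
h/2f = 0.99035; arctan(0.99035) ≈ 44.7222°, so α ≈ 89.4444°.

89.44°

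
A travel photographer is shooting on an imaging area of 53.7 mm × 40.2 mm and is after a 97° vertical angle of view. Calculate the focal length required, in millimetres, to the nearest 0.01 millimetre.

From α = 2·arctan(h/2f) we get f = h / (2·tan(α/2)).
With h = 40.2 mm and α/2 = 48.5°, tan(α/2) ≈ 1.13029, so f ≈ 40.2 / 2.26059 ≈ 17.7830 mm.

17.78 mm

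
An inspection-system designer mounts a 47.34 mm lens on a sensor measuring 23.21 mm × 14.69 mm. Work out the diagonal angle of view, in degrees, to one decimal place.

Sensor diagonal = √(23.21² + 14.69²) = √754.5002 ≈ 27.4682 mm.
Angle of view α = 2·arctan(d/2f) with d = 27.4682 mm and f = 47.34 mm.
d/2f = 0.29012; arctan(0.29012) ≈ 16.1783°, so α ≈ 32.3566°.

32.4°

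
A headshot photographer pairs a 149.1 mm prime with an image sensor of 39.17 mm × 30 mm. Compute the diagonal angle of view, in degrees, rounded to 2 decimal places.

18.79°

Sensor diagonal = √(39.17² + 30²) = √2434.2889 ≈ 49.3385 mm.
Angle of view α = 2·arctan(d/2f) with d = 49.3385 mm and f = 149.1 mm.
d/2f = 0.16545; arctan(0.16545) ≈ 9.3947°, so α ≈ 18.7895°.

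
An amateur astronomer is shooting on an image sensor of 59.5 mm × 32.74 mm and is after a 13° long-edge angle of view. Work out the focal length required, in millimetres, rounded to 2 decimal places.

From α = 2·arctan(w/2f) we get f = w / (2·tan(α/2)).
With w = 59.5 mm and α/2 = 6.5°, tan(α/2) ≈ 0.11394, so f ≈ 59.5 / 0.22787 ≈ 261.1124 mm.

261.11 mm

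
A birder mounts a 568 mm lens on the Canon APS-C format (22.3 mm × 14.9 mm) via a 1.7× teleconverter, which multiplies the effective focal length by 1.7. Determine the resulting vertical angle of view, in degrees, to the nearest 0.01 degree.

0.88°

Effective focal length f = 568 × 1.7 = 965.6 mm.
α = 2·arctan(14.9 / (2 × 965.6)) = 2·arctan(0.00772) ≈ 0.8841°.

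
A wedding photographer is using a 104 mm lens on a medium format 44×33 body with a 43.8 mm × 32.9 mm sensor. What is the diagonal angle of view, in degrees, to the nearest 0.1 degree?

29.5°

Sensor diagonal = √(43.8² + 32.9²) = √3000.8500 ≈ 54.7800 mm.
Angle of view α = 2·arctan(d/2f) with d = 54.7800 mm and f = 104 mm.
d/2f = 0.26337; arctan(0.26337) ≈ 14.7547°, so α ≈ 29.5094°.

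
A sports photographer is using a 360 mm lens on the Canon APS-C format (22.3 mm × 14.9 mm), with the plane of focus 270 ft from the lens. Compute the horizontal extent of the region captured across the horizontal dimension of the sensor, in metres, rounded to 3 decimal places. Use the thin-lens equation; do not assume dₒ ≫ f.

5.075 m

dₒ: 270 ft × 304.8 mm/ft = 82296.00 mm.
Similar triangles through the lens centre give W/dₒ = w/dᵢ; with 1/f = 1/dₒ + 1/dᵢ this gives W = w·(dₒ − f)/f.
W = 22.3 mm × (82296 − 360) / 360 = 22.3 × 227.6000 ≈ 5075.480 mm = 5.07548 m.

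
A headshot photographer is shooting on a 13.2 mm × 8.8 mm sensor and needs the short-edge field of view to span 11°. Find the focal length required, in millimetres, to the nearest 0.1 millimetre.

From α = 2·arctan(h/2f) we get f = h / (2·tan(α/2)).
With h = 8.8 mm and α/2 = 5.5°, tan(α/2) ≈ 0.09629, so f ≈ 8.8 / 0.19258 ≈ 45.6957 mm.

45.7 mm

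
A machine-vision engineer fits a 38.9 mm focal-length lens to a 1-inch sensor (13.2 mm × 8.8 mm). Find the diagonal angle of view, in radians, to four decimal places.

0.4023 rad

Sensor diagonal = √(13.2² + 8.8²) = √251.6800 ≈ 15.8644 mm.
Angle of view α = 2·arctan(d/2f) with d = 15.8644 mm and f = 38.9 mm.
d/2f = 0.20391; arctan(0.20391) ≈ 0.2012 rad, so α ≈ 0.4023 rad.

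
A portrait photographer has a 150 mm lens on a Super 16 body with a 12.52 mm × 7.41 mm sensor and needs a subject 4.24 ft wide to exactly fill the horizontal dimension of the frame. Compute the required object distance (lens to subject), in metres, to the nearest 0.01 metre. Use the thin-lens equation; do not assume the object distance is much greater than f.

W: 4.24 ft × 304.8 mm/ft = 1292.35 mm.
Magnification m = w/W = dᵢ/dₒ; combined with 1/f = 1/dₒ + 1/dᵢ this gives dₒ = f·(1 + W/w).
dₒ = 150 mm × (1 + 1292.35/12.52) = 150 × 104.2230 ≈ 15633.450 mm = 15.6334 m.

15.63 m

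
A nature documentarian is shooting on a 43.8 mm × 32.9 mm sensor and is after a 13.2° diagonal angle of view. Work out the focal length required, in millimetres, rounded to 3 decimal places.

236.725 mm

Sensor diagonal = √(43.8² + 32.9²) = √3000.8500 ≈ 54.7800 mm.
From α = 2·arctan(d/2f) we get f = d / (2·tan(α/2)).
With d = 54.7800 mm and α/2 = 6.6°, tan(α/2) ≈ 0.11570, so f ≈ 54.7800 / 0.23141 ≈ 236.7249 mm.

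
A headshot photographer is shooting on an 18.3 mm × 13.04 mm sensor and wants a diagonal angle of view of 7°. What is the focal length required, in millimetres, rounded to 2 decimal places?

183.70 mm

Sensor diagonal = √(18.3² + 13.04²) = √504.9316 ≈ 22.4707 mm.
From α = 2·arctan(d/2f) we get f = d / (2·tan(α/2)).
With d = 22.4707 mm and α/2 = 3.5°, tan(α/2) ≈ 0.06116, so f ≈ 22.4707 / 0.12233 ≈ 183.6962 mm.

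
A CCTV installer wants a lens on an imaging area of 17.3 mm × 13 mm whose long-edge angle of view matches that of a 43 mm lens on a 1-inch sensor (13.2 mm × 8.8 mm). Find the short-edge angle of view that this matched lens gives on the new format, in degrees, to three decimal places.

Equal long-edge AOV ⇒ f₂ = f₁ · 17.3/13.2 = 43 × 1.31061 ≈ 56.3561 mm.
Short-edge AOV on the new format = 2·arctan(13 / (2 × 56.3561)) = 2·arctan(0.11534) ≈ 13.1586°.

13.159°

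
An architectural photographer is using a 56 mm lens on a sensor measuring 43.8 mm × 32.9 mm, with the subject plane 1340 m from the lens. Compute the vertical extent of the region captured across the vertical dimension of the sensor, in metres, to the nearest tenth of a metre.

dₒ: 1340 m = 1.34e+06 mm.
Similar triangles through the lens centre give W/dₒ = h/dᵢ; with 1/f = 1/dₒ + 1/dᵢ this gives W = h·(dₒ − f)/f.
W = 32.9 mm × (1.34e+06 − 56) / 56 = 32.9 × 23927.5714 ≈ 787217.100 mm = 787.217 m.

787.2 m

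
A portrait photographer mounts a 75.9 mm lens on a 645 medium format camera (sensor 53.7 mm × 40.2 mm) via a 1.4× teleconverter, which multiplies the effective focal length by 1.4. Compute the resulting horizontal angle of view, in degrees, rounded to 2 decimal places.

Effective focal length f = 75.9 × 1.4 = 106.26 mm.
α = 2·arctan(53.7 / (2 × 106.26)) = 2·arctan(0.25268) ≈ 28.3616°.

28.36°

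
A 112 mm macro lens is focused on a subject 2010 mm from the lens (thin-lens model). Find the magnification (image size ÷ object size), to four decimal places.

0.0590×

Thin lens: 1/f = 1/dₒ + 1/dᵢ → 1/dᵢ = 1/112 − 1/2010 = 0.0084311 mm⁻¹, so dᵢ ≈ 118.6091 mm.
Magnification m = dᵢ/dₒ = 118.6091/2010 ≈ 0.05901.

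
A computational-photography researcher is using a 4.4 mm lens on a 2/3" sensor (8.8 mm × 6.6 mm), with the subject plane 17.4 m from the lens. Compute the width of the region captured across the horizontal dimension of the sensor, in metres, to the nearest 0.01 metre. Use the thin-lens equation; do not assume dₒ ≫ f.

dₒ: 17.4 m = 17400 mm.
Similar triangles through the lens centre give W/dₒ = w/dᵢ; with 1/f = 1/dₒ + 1/dᵢ this gives W = w·(dₒ − f)/f.
W = 8.8 mm × (17400 − 4.4) / 4.4 = 8.8 × 3953.5455 ≈ 34791.200 mm = 34.7912 m.

34.79 m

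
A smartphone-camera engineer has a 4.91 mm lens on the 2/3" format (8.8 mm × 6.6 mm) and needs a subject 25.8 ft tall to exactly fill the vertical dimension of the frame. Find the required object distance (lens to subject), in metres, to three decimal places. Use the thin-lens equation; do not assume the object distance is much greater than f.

5.855 m

W: 25.8 ft × 304.8 mm/ft = 7863.84 mm.
Magnification m = h/W = dᵢ/dₒ; combined with 1/f = 1/dₒ + 1/dᵢ this gives dₒ = f·(1 + W/h).
dₒ = 4.91 mm × (1 + 7863.84/6.6) = 4.91 × 1192.4909 ≈ 5855.130 mm = 5.85513 m.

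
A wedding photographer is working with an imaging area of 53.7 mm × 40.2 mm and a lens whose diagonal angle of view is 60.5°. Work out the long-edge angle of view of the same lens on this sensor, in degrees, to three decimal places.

Sensor diagonal = √(53.7² + 40.2²) = √4499.7300 ≈ 67.0800 mm.
From the diagonal AOV: f = 67.0800 / (2·tan(30.25°)) = 67.0800 / 1.16637 ≈ 57.5120 mm.
Long-edge AOV = 2·arctan(53.7 / (2 × 57.5120)) = 2·arctan(0.46686) ≈ 50.0519°.

50.052°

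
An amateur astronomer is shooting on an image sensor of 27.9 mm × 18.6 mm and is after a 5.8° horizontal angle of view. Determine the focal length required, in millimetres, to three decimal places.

275.377 mm

From α = 2·arctan(w/2f) we get f = w / (2·tan(α/2)).
With w = 27.9 mm and α/2 = 2.9°, tan(α/2) ≈ 0.05066, so f ≈ 27.9 / 0.10132 ≈ 275.3771 mm.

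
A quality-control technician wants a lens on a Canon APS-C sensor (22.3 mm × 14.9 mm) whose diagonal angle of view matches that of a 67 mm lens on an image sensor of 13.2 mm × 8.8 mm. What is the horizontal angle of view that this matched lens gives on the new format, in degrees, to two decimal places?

11.24°

Sensor diagonal = √(13.2² + 8.8²) = √251.6800 ≈ 15.8644 mm.
Sensor diagonal = √(22.3² + 14.9²) = √719.3000 ≈ 26.8198 mm.
Equal diagonal AOV ⇒ f₂ = f₁ · 26.8198/15.8644 = 67 × 1.69056 ≈ 113.2675 mm.
Horizontal AOV on the new format = 2·arctan(22.3 / (2 × 113.2675)) = 2·arctan(0.09844) ≈ 11.2441°.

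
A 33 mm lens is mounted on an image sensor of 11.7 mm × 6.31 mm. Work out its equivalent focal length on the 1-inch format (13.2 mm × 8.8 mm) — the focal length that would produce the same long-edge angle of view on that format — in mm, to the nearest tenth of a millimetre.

37.2 mm

Equal angle of view means equal width/f ratio, so f₂ = f₁ · (width₂/width₁) = 33 × 13.2/11.7.
f₂ = 33 × 1.12821 ≈ 37.231 mm.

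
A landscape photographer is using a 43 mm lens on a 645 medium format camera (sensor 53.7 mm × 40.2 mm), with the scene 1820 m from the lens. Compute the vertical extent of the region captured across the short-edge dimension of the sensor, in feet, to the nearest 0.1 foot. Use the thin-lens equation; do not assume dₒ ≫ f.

dₒ: 1820 m = 1.82e+06 mm.
Similar triangles through the lens centre give W/dₒ = h/dᵢ; with 1/f = 1/dₒ + 1/dᵢ this gives W = h·(dₒ − f)/f.
W = 40.2 mm × (1.82e+06 − 43) / 43 = 40.2 × 42324.5814 ≈ 1701448.172 mm = 1701448.172/304.8 ft = 5582.18 ft.

5582.2 ft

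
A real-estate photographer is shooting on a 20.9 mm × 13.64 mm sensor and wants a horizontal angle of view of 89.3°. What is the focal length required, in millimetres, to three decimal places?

10.578 mm

From α = 2·arctan(w/2f) we get f = w / (2·tan(α/2)).
With w = 20.9 mm and α/2 = 44.65°, tan(α/2) ≈ 0.98786, so f ≈ 20.9 / 1.97571 ≈ 10.5785 mm.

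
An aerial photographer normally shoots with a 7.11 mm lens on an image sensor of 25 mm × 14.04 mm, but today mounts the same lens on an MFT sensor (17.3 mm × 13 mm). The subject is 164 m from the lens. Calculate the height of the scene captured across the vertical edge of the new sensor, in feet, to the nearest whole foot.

984 ft

The focal length stays 7.11 mm; the relevant sensor dimension is now h = 13 mm. Object distance dₒ = 164 m = 164000 mm.
Thin-lens field height W = h·(dₒ − f)/f = 13 × (164000 − 7.11)/7.11 ≈ 299846.353 mm = 299846.353/304.8 ft = 983.748 ft.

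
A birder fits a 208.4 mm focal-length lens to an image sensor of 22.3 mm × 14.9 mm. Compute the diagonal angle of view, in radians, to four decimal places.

Sensor diagonal = √(22.3² + 14.9²) = √719.3000 ≈ 26.8198 mm.
Angle of view α = 2·arctan(d/2f) with d = 26.8198 mm and f = 208.4 mm.
d/2f = 0.06435; arctan(0.06435) ≈ 0.0643 rad, so α ≈ 0.1285 rad.

0.1285 rad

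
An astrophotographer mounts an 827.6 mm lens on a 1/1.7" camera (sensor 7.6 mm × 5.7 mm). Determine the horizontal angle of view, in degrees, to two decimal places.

0.53°

Angle of view α = 2·arctan(w/2f) with w = 7.6 mm and f = 827.6 mm.
w/2f = 0.00459; arctan(0.00459) ≈ 0.2631°, so α ≈ 0.5262°.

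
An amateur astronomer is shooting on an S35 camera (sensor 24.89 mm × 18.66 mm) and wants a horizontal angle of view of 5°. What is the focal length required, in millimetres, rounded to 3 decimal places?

285.037 mm

From α = 2·arctan(w/2f) we get f = w / (2·tan(α/2)).
With w = 24.89 mm and α/2 = 2.5°, tan(α/2) ≈ 0.04366, so f ≈ 24.89 / 0.08732 ≈ 285.0374 mm.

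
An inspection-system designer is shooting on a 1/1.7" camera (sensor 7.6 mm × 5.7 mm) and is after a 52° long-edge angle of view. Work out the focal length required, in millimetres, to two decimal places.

From α = 2·arctan(w/2f) we get f = w / (2·tan(α/2)).
With w = 7.6 mm and α/2 = 26°, tan(α/2) ≈ 0.48773, so f ≈ 7.6 / 0.97547 ≈ 7.7912 mm.

7.79 mm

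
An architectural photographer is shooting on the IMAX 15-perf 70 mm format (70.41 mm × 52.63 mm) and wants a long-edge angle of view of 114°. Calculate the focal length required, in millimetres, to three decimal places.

22.862 mm

From α = 2·arctan(w/2f) we get f = w / (2·tan(α/2)).
With w = 70.41 mm and α/2 = 57°, tan(α/2) ≈ 1.53986, so f ≈ 70.41 / 3.07973 ≈ 22.8624 mm.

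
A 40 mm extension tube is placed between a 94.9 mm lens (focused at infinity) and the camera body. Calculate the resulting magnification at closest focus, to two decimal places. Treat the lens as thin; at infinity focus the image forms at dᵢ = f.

The tube moves the image plane from f to f + e, so dᵢ = 94.9 + 40 = 134.9 mm. Focus is achieved when 1/f = 1/dₒ + 1/dᵢ, giving dₒ = 1/(1/f − 1/(f+e)).
Magnification m = dᵢ/dₒ = (f+e)·(1/f − 1/(f+e)) = e/f = 40/94.9 ≈ 0.4215.

0.42×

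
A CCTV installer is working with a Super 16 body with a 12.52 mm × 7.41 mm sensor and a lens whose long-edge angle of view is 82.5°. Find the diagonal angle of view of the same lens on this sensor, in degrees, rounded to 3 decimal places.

From the long-edge AOV: f = 12.52 / (2·tan(41.25°)) = 12.52 / 1.75395 ≈ 7.1382 mm.
Sensor diagonal = √(12.52² + 7.41²) = √211.6585 ≈ 14.5485 mm.
Diagonal AOV = 2·arctan(14.5485 / (2 × 7.1382)) = 2·arctan(1.01906) ≈ 91.0819°.

91.082°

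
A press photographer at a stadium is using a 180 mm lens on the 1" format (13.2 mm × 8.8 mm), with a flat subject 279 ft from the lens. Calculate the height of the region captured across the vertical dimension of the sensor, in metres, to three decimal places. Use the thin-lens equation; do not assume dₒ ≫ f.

dₒ: 279 ft × 304.8 mm/ft = 85039.20 mm.
Similar triangles through the lens centre give W/dₒ = h/dᵢ; with 1/f = 1/dₒ + 1/dᵢ this gives W = h·(dₒ − f)/f.
W = 8.8 mm × (85039.2 − 180) / 180 = 8.8 × 471.4400 ≈ 4148.672 mm = 4.14867 m.

4.149 m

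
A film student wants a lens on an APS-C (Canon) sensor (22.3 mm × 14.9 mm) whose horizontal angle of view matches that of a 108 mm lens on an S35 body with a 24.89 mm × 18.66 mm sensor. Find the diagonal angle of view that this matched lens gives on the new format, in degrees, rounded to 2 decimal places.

Equal horizontal AOV ⇒ f₂ = f₁ · 22.3/24.89 = 108 × 0.89594 ≈ 96.7618 mm.
Sensor diagonal = √(22.3² + 14.9²) = √719.3000 ≈ 26.8198 mm.
Diagonal AOV on the new format = 2·arctan(26.8198 / (2 × 96.7618)) = 2·arctan(0.13859) ≈ 15.7803°.

15.78°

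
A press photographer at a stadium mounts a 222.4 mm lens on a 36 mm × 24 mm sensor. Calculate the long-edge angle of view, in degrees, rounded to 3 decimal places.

Angle of view α = 2·arctan(w/2f) with w = 36 mm and f = 222.4 mm.
w/2f = 0.08094; arctan(0.08094) ≈ 4.6272°, so α ≈ 9.2543°.

9.254°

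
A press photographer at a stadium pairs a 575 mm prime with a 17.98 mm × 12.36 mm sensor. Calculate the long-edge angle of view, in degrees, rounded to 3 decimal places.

Angle of view α = 2·arctan(w/2f) with w = 17.98 mm and f = 575 mm.
w/2f = 0.01563; arctan(0.01563) ≈ 0.8957°, so α ≈ 1.7915°.

1.791°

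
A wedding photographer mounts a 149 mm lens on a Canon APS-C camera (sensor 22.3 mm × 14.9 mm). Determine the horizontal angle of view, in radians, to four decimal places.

Angle of view α = 2·arctan(w/2f) with w = 22.3 mm and f = 149 mm.
w/2f = 0.07483; arctan(0.07483) ≈ 0.0747 rad, so α ≈ 0.1494 rad.

0.1494 rad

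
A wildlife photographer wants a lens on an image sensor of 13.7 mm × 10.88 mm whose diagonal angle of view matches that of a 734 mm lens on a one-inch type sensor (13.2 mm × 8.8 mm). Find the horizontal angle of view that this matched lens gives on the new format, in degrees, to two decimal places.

Sensor diagonal = √(13.2² + 8.8²) = √251.6800 ≈ 15.8644 mm.
Sensor diagonal = √(13.7² + 10.88²) = √306.0644 ≈ 17.4947 mm.
Equal diagonal AOV ⇒ f₂ = f₁ · 17.4947/15.8644 = 734 × 1.10276 ≈ 809.4278 mm.
Horizontal AOV on the new format = 2·arctan(13.7 / (2 × 809.4278)) = 2·arctan(0.00846) ≈ 0.9697°.

0.97°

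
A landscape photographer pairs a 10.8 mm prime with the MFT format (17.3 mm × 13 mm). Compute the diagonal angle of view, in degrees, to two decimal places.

Sensor diagonal = √(17.3² + 13²) = √468.2900 ≈ 21.6400 mm.
Angle of view α = 2·arctan(d/2f) with d = 21.6400 mm and f = 10.8 mm.
d/2f = 1.00185; arctan(1.00185) ≈ 45.0530°, so α ≈ 90.1060°.

90.11°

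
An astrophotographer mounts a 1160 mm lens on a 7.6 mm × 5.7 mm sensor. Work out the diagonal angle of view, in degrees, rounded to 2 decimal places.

0.47°

Sensor diagonal = √(7.6² + 5.7²) = √90.2500 ≈ 9.5000 mm.
Angle of view α = 2·arctan(d/2f) with d = 9.5000 mm and f = 1160 mm.
d/2f = 0.00409; arctan(0.00409) ≈ 0.2346°, so α ≈ 0.4692°.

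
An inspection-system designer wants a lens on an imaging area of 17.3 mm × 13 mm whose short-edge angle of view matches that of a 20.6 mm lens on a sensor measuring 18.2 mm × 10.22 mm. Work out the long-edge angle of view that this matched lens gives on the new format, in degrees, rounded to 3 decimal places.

Equal short-edge AOV ⇒ f₂ = f₁ · 13/10.22 = 20.6 × 1.27202 ≈ 26.2035 mm.
Long-edge AOV on the new format = 2·arctan(17.3 / (2 × 26.2035)) = 2·arctan(0.33011) ≈ 36.5370°.

36.537°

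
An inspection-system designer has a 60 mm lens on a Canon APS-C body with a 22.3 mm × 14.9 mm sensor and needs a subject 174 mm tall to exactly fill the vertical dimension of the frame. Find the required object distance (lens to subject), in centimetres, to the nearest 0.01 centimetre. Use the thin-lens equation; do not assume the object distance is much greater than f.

Magnification m = h/W = dᵢ/dₒ; combined with 1/f = 1/dₒ + 1/dᵢ this gives dₒ = f·(1 + W/h).
dₒ = 60 mm × (1 + 174/14.9) = 60 × 12.6779 ≈ 760.671 mm = 76.0671 cm.

76.07 cm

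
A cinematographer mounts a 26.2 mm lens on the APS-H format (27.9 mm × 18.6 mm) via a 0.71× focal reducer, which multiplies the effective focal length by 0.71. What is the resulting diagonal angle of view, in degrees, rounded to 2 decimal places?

Effective focal length f = 26.2 × 0.71 = 18.602 mm.
Sensor diagonal = √(27.9² + 18.6²) = √1124.3700 ≈ 33.5316 mm.
α = 2·arctan(33.532 / (2 × 18.602)) = 2·arctan(0.90129) ≈ 84.0561°.

84.06°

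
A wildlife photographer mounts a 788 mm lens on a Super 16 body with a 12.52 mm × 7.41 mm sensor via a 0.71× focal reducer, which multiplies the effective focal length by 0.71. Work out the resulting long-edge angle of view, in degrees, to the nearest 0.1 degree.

1.3°

Effective focal length f = 788 × 0.71 = 559.48 mm.
α = 2·arctan(12.52 / (2 × 559.48)) = 2·arctan(0.01119) ≈ 1.2821°.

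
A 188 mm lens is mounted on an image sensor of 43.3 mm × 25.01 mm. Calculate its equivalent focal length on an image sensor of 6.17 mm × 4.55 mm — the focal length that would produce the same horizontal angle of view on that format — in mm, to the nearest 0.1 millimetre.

Equal angle of view means equal width/f ratio, so f₂ = f₁ · (width₂/width₁) = 188 × 6.17/43.3.
f₂ = 188 × 0.14249 ≈ 26.789 mm.

26.8 mm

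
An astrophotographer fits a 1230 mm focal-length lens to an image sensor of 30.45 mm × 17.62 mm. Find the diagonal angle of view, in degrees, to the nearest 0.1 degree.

Sensor diagonal = √(30.45² + 17.62²) = √1237.6669 ≈ 35.1805 mm.
Angle of view α = 2·arctan(d/2f) with d = 35.1805 mm and f = 1230 mm.
d/2f = 0.01430; arctan(0.01430) ≈ 0.8193°, so α ≈ 1.6387°.

1.6°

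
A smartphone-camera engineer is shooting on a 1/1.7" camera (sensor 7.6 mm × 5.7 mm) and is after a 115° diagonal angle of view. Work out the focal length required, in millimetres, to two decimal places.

Sensor diagonal = √(7.6² + 5.7²) = √90.2500 ≈ 9.5000 mm.
From α = 2·arctan(d/2f) we get f = d / (2·tan(α/2)).
With d = 9.5000 mm and α/2 = 57.5°, tan(α/2) ≈ 1.56969, so f ≈ 9.5000 / 3.13937 ≈ 3.0261 mm.

3.03 mm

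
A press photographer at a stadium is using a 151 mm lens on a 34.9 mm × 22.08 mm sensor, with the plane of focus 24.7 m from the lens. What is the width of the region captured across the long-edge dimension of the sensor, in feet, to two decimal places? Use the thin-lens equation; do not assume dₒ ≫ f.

dₒ: 24.7 m = 24700 mm.
Similar triangles through the lens centre give W/dₒ = w/dᵢ; with 1/f = 1/dₒ + 1/dᵢ this gives W = w·(dₒ − f)/f.
W = 34.9 mm × (24700 − 151) / 151 = 34.9 × 162.5762 ≈ 5673.908 mm = 5673.908/304.8 ft = 18.6152 ft.

18.62 ft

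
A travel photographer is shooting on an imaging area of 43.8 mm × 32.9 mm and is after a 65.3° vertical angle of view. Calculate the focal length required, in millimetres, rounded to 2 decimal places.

From α = 2·arctan(h/2f) we get f = h / (2·tan(α/2)).
With h = 32.9 mm and α/2 = 32.65°, tan(α/2) ≈ 0.64076, so f ≈ 32.9 / 1.28151 ≈ 25.6728 mm.

25.67 mm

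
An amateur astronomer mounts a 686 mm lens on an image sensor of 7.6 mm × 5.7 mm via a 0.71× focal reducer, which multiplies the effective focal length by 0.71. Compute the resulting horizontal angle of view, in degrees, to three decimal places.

0.894°

Effective focal length f = 686 × 0.71 = 487.06 mm.
α = 2·arctan(7.6 / (2 × 487.06)) = 2·arctan(0.00780) ≈ 0.8940°.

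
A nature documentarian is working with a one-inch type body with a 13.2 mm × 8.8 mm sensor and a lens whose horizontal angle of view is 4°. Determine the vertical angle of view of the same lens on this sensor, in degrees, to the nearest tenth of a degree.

2.7°

From the horizontal AOV: f = 13.2 / (2·tan(2°)) = 13.2 / 0.06984 ≈ 188.9993 mm.
Vertical AOV = 2·arctan(8.8 / (2 × 188.9993)) = 2·arctan(0.02328) ≈ 2.6673°.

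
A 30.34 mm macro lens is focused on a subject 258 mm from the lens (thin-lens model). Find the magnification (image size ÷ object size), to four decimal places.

Thin lens: 1/f = 1/dₒ + 1/dᵢ → 1/dᵢ = 1/30.34 − 1/258 = 0.0290838 mm⁻¹, so dᵢ ≈ 34.3834 mm.
Magnification m = dᵢ/dₒ = 34.3834/258 ≈ 0.13327.

0.1333×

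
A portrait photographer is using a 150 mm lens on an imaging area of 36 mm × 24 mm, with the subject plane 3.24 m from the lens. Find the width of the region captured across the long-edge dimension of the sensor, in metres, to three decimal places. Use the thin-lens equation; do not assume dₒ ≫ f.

0.742 m

dₒ: 3.24 m = 3240 mm.
Similar triangles through the lens centre give W/dₒ = w/dᵢ; with 1/f = 1/dₒ + 1/dᵢ this gives W = w·(dₒ − f)/f.
W = 36 mm × (3240 − 150) / 150 = 36 × 20.6000 ≈ 741.600 mm = 0.7416 m.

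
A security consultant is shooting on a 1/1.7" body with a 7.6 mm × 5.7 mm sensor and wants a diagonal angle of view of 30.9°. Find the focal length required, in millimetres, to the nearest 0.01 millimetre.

17.19 mm

Sensor diagonal = √(7.6² + 5.7²) = √90.2500 ≈ 9.5000 mm.
From α = 2·arctan(d/2f) we get f = d / (2·tan(α/2)).
With d = 9.5000 mm and α/2 = 15.45°, tan(α/2) ≈ 0.27638, so f ≈ 9.5000 / 0.55277 ≈ 17.1862 mm.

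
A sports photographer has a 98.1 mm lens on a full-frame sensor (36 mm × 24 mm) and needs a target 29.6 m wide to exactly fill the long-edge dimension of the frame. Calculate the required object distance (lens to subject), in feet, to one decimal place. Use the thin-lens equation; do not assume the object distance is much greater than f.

W: 29.6 m = 29600 mm.
Magnification m = w/W = dᵢ/dₒ; combined with 1/f = 1/dₒ + 1/dᵢ this gives dₒ = f·(1 + W/w).
dₒ = 98.1 mm × (1 + 29600/36) = 98.1 × 823.2222 ≈ 80758.100 mm = 80758.100/304.8 ft = 264.954 ft.

265.0 ft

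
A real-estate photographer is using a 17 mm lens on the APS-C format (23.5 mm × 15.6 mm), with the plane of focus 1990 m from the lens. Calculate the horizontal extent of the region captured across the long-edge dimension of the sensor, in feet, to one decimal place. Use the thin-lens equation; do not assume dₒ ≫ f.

dₒ: 1990 m = 1.99e+06 mm.
Similar triangles through the lens centre give W/dₒ = w/dᵢ; with 1/f = 1/dₒ + 1/dᵢ this gives W = w·(dₒ − f)/f.
W = 23.5 mm × (1.99e+06 − 17) / 17 = 23.5 × 117057.8235 ≈ 2750858.853 mm = 2750858.853/304.8 ft = 9025.13 ft.

9025.1 ft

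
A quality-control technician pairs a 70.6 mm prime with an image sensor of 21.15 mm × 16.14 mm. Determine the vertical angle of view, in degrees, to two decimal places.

Angle of view α = 2·arctan(h/2f) with h = 16.14 mm and f = 70.6 mm.
h/2f = 0.11431; arctan(0.11431) ≈ 6.5209°, so α ≈ 13.0419°.

13.04°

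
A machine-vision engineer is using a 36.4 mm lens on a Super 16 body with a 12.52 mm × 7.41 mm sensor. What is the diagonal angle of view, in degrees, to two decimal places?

22.60°

Sensor diagonal = √(12.52² + 7.41²) = √211.6585 ≈ 14.5485 mm.
Angle of view α = 2·arctan(d/2f) with d = 14.5485 mm and f = 36.4 mm.
d/2f = 0.19984; arctan(0.19984) ≈ 11.3012°, so α ≈ 22.6024°.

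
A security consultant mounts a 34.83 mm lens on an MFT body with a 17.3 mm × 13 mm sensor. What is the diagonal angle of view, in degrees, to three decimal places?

34.515°

Sensor diagonal = √(17.3² + 13²) = √468.2900 ≈ 21.6400 mm.
Angle of view α = 2·arctan(d/2f) with d = 21.6400 mm and f = 34.83 mm.
d/2f = 0.31065; arctan(0.31065) ≈ 17.2575°, so α ≈ 34.5150°.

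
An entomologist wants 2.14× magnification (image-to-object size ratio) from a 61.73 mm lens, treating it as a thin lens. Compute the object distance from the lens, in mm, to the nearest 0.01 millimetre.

90.58 mm

With m = dᵢ/dₒ and 1/f = 1/dₒ + 1/dᵢ, substituting dᵢ = m·dₒ gives 1/f = (1 + 1/m)/dₒ, hence dₒ = f·(1 + 1/m).
dₒ = 61.73 × (1 + 1/2.14) = 61.73 × 1.46729 ≈ 90.576 mm.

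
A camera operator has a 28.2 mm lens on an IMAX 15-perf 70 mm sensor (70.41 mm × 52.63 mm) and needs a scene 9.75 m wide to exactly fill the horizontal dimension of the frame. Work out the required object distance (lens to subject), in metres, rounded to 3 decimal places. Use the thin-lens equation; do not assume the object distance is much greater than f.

W: 9.75 m = 9750 mm.
Magnification m = w/W = dᵢ/dₒ; combined with 1/f = 1/dₒ + 1/dᵢ this gives dₒ = f·(1 + W/w).
dₒ = 28.2 mm × (1 + 9750/70.41) = 28.2 × 139.4746 ≈ 3933.185 mm = 3.93319 m.

3.933 m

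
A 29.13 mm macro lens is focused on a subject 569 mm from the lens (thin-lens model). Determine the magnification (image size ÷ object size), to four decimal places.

Thin lens: 1/f = 1/dₒ + 1/dᵢ → 1/dᵢ = 1/29.13 − 1/569 = 0.0325714 mm⁻¹, so dᵢ ≈ 30.7018 mm.
Magnification m = dᵢ/dₒ = 30.7018/569 ≈ 0.05396.

0.0540×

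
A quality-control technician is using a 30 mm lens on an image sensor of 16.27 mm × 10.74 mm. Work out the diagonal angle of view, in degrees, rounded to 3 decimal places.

Sensor diagonal = √(16.27² + 10.74²) = √380.0605 ≈ 19.4951 mm.
Angle of view α = 2·arctan(d/2f) with d = 19.4951 mm and f = 30 mm.
d/2f = 0.32492; arctan(0.32492) ≈ 18.0000°, so α ≈ 35.9999°.

36.000°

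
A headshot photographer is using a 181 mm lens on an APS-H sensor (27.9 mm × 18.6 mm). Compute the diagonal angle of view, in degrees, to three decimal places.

Sensor diagonal = √(27.9² + 18.6²) = √1124.3700 ≈ 33.5316 mm.
Angle of view α = 2·arctan(d/2f) with d = 33.5316 mm and f = 181 mm.
d/2f = 0.09263; arctan(0.09263) ≈ 5.2921°, so α ≈ 10.5843°.

10.584°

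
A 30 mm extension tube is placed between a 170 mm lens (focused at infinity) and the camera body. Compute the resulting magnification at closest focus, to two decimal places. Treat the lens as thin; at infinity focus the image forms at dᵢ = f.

0.18×

The tube moves the image plane from f to f + e, so dᵢ = 170 + 30 = 200 mm. Focus is achieved when 1/f = 1/dₒ + 1/dᵢ, giving dₒ = 1/(1/f − 1/(f+e)).
Magnification m = dᵢ/dₒ = (f+e)·(1/f − 1/(f+e)) = e/f = 30/170 ≈ 0.1765.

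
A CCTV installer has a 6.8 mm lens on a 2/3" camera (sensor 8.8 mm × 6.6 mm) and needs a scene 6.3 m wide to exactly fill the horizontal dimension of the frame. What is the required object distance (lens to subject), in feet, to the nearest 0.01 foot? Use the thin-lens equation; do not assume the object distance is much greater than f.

15.99 ft

W: 6.3 m = 6300 mm.
Magnification m = w/W = dᵢ/dₒ; combined with 1/f = 1/dₒ + 1/dᵢ this gives dₒ = f·(1 + W/w).
dₒ = 6.8 mm × (1 + 6300/8.8) = 6.8 × 716.9091 ≈ 4874.982 mm = 4874.982/304.8 ft = 15.994 ft.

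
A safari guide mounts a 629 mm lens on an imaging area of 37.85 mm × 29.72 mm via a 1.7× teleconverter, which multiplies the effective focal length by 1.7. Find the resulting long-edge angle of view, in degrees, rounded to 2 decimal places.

Effective focal length f = 629 × 1.7 = 1069.3 mm.
α = 2·arctan(37.85 / (2 × 1069.3)) = 2·arctan(0.01770) ≈ 2.0279°.

2.03°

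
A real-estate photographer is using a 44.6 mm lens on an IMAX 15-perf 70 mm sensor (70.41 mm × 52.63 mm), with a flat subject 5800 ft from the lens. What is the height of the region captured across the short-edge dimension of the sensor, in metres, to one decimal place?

dₒ: 5800 ft × 304.8 mm/ft = 1767839.94 mm.
Similar triangles through the lens centre give W/dₒ = h/dᵢ; with 1/f = 1/dₒ + 1/dᵢ this gives W = h·(dₒ − f)/f.
W = 52.63 mm × (1.76784e+06 − 44.6) / 44.6 = 52.63 × 39636.6669 ≈ 2086077.779 mm = 2086.08 m.

2086.1 m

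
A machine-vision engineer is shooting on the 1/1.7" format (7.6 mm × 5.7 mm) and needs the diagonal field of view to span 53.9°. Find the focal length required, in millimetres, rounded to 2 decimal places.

9.34 mm

Sensor diagonal = √(7.6² + 5.7²) = √90.2500 ≈ 9.5000 mm.
From α = 2·arctan(d/2f) we get f = d / (2·tan(α/2)).
With d = 9.5000 mm and α/2 = 26.95°, tan(α/2) ≈ 0.50843, so f ≈ 9.5000 / 1.01685 ≈ 9.3425 mm.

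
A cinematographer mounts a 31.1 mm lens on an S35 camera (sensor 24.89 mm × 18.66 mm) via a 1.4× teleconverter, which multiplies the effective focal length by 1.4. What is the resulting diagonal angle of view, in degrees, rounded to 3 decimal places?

Effective focal length f = 31.1 × 1.4 = 43.54 mm.
Sensor diagonal = √(24.89² + 18.66²) = √967.7077 ≈ 31.1080 mm.
α = 2·arctan(31.108 / (2 × 43.54)) = 2·arctan(0.35723) ≈ 39.3170°.

39.317°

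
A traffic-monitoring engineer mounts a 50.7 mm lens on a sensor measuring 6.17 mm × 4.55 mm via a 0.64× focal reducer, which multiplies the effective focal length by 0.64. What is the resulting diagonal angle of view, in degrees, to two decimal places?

13.47°

Effective focal length f = 50.7 × 0.64 = 32.448 mm.
Sensor diagonal = √(6.17² + 4.55²) = √58.7714 ≈ 7.6663 mm.
α = 2·arctan(7.666 / (2 × 32.448)) = 2·arctan(0.11813) ≈ 13.4744°.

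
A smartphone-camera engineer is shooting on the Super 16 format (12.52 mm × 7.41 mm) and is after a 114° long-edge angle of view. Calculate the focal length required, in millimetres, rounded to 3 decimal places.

4.065 mm

From α = 2·arctan(w/2f) we get f = w / (2·tan(α/2)).
With w = 12.52 mm and α/2 = 57°, tan(α/2) ≈ 1.53986, so f ≈ 12.52 / 3.07973 ≈ 4.0653 mm.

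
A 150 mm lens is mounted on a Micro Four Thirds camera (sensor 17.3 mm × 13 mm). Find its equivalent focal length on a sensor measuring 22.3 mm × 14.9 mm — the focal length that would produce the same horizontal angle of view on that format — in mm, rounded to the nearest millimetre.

193 mm

Equal angle of view means equal width/f ratio, so f₂ = f₁ · (width₂/width₁) = 150 × 22.3/17.3.
f₂ = 150 × 1.28902 ≈ 193.353 mm.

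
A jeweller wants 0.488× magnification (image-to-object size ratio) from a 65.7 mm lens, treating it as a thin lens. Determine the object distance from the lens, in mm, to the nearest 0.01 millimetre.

200.33 mm

With m = dᵢ/dₒ and 1/f = 1/dₒ + 1/dᵢ, substituting dᵢ = m·dₒ gives 1/f = (1 + 1/m)/dₒ, hence dₒ = f·(1 + 1/m).
dₒ = 65.7 × (1 + 1/0.488) = 65.7 × 3.04918 ≈ 200.331 mm.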